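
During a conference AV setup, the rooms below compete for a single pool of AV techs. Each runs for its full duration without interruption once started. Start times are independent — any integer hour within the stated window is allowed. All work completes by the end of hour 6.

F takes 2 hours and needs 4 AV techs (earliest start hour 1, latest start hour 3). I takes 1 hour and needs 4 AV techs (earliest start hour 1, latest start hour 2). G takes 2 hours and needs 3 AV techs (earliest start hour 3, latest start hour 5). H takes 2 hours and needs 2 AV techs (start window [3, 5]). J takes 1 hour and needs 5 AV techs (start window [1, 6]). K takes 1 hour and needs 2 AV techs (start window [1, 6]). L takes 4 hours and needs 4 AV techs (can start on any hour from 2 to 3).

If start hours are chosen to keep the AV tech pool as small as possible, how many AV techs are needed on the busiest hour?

Early-start (F@1, I@1, G@3, H@3, J@1, K@1, L@2) gives peak 15: h1:15  h2:8  h3:9  h4:9  h5:4  h6:0.
Shift H→5, J→6, K→5.
Schedule F@1, I@1, G@3, H@5, J@6, K@5, L@2: h1:8  h2:8  h3:7  h4:7  h5:8  h6:7 — peak 8.
Total AV tech-hours = 45 over 6 hours ⇒ peak ≥ ⌈45/6⌉ = 8, so 8 is optimal.

8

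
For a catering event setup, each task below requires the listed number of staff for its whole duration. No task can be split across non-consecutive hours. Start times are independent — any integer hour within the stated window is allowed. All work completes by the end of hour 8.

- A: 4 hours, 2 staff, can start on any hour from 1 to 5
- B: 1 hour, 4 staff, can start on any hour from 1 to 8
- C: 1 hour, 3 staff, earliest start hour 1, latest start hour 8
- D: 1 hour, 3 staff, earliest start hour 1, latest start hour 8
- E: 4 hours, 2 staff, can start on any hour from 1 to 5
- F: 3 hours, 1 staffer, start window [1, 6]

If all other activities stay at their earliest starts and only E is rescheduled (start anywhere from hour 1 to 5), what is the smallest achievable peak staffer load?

E@1: h1:15  h2:5  h3:5  h4:4  h5:0  h6:0  h7:0  h8:0 → peak 15
E@2: h1:13  h2:5  h3:5  h4:4  h5:2  h6:0  h7:0  h8:0 → peak 13
E@3: h1:13  h2:3  h3:5  h4:4  h5:2  h6:2  h7:0  h8:0 → peak 13
E@4: h1:13  h2:3  h3:3  h4:4  h5:2  h6:2  h7:2  h8:0 → peak 13
E@5: h1:13  h2:3  h3:3  h4:2  h5:2  h6:2  h7:2  h8:2 → peak 13
Best is E@2, peak 13.

13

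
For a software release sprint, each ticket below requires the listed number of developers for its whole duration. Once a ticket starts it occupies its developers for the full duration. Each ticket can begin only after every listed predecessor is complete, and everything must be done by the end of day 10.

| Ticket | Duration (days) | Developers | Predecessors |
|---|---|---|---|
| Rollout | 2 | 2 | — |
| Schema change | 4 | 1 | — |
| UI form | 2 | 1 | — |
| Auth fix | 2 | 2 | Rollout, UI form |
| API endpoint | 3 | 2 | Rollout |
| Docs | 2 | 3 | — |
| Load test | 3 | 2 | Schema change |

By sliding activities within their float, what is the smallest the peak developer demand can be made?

4

Early-start (Rollout@1, Schema change@1, UI form@1, Auth fix@3, API endpoint@3, Docs@1, Load test@5) gives peak 7: d1:7  d2:7  d3:5  d4:5  d5:4  d6:2  d7:2  d8:0  d9:0  d10:0.
Shift API endpoint→5, Docs→8.
Schedule Rollout@1, Schema change@1, UI form@1, Auth fix@3, API endpoint@5, Docs@8, Load test@5: d1:4  d2:4  d3:3  d4:3  d5:4  d6:4  d7:4  d8:3  d9:3  d10:0 — peak 4.
Total developer-days = 32 over 10 days ⇒ peak ≥ ⌈32/10⌉ = 4, so 4 is optimal.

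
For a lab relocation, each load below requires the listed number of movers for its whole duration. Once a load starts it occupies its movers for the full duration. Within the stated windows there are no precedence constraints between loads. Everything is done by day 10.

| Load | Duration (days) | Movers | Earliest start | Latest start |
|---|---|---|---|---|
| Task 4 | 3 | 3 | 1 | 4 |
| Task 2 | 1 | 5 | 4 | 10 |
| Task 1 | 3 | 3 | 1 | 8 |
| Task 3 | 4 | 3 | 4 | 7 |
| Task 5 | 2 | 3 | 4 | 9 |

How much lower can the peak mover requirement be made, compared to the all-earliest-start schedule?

5

Early-start peak: d1:6  d2:6  d3:6  d4:11  d5:6  d6:3  d7:3  d8:0  d9:0  d10:0 ⇒ 11.
Leveled (Task 4@1, Task 2@4, Task 1@1, Task 3@5, Task 5@5): d1:6  d2:6  d3:6  d4:5  d5:6  d6:6  d7:3  d8:3  d9:0  d10:0 ⇒ 6.
Reduction 11 − 6 = 5.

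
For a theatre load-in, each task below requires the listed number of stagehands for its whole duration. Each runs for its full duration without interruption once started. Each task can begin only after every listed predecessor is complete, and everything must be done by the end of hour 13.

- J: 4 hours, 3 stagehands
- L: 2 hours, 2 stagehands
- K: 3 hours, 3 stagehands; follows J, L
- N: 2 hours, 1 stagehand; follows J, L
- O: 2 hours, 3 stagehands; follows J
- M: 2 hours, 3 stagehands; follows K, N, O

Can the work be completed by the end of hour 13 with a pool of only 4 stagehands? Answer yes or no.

yes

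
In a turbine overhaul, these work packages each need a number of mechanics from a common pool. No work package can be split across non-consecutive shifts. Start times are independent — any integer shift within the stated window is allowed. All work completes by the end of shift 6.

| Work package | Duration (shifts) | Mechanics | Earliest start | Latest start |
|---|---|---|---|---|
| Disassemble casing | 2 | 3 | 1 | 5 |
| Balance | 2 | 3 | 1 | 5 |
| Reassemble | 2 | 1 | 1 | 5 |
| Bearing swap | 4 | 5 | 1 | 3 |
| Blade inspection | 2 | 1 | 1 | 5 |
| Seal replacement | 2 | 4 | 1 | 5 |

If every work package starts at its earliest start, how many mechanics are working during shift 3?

5

At early start, shift 3 has: Bearing swap.
Demand: 5 = 5.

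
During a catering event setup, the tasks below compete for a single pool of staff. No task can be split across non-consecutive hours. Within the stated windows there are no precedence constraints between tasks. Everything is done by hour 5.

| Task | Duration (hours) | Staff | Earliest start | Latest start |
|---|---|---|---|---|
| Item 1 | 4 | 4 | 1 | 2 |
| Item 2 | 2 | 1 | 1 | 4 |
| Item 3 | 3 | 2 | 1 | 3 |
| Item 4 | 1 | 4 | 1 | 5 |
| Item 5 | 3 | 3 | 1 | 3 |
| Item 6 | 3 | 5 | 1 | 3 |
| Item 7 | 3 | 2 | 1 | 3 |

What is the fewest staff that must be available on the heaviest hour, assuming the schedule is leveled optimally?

16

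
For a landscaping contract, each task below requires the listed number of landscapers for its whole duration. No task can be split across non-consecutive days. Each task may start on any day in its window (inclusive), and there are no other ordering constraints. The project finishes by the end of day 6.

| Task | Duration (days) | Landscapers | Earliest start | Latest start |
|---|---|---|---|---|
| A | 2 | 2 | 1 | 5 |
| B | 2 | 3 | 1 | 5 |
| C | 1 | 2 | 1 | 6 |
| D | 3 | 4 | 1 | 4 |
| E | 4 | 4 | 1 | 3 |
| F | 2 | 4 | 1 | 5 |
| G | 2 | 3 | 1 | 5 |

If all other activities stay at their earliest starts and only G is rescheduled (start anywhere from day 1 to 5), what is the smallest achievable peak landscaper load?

G@1: d1:22  d2:20  d3:8  d4:4  d5:0  d6:0 → peak 22
G@2: d1:19  d2:20  d3:11  d4:4  d5:0  d6:0 → peak 20
G@3: d1:19  d2:17  d3:11  d4:7  d5:0  d6:0 → peak 19
G@4: d1:19  d2:17  d3:8  d4:7  d5:3  d6:0 → peak 19
G@5: d1:19  d2:17  d3:8  d4:4  d5:3  d6:3 → peak 19
Best is G@3, peak 19.

19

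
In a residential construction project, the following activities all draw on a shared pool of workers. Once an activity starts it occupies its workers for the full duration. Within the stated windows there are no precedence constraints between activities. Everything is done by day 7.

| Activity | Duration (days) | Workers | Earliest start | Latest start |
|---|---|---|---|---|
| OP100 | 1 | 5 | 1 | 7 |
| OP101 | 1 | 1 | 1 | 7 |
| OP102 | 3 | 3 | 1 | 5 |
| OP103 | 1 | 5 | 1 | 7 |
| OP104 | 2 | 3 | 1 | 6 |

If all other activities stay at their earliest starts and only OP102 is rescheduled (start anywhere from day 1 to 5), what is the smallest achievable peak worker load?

14

OP102@1: d1:17  d2:6  d3:3  d4:0  d5:0  d6:0  d7:0 → peak 17
OP102@2: d1:14  d2:6  d3:3  d4:3  d5:0  d6:0  d7:0 → peak 14
OP102@3: d1:14  d2:3  d3:3  d4:3  d5:3  d6:0  d7:0 → peak 14
OP102@4: d1:14  d2:3  d3:0  d4:3  d5:3  d6:3  d7:0 → peak 14
OP102@5: d1:14  d2:3  d3:0  d4:0  d5:3  d6:3  d7:3 → peak 14
Best is OP102@2, peak 14.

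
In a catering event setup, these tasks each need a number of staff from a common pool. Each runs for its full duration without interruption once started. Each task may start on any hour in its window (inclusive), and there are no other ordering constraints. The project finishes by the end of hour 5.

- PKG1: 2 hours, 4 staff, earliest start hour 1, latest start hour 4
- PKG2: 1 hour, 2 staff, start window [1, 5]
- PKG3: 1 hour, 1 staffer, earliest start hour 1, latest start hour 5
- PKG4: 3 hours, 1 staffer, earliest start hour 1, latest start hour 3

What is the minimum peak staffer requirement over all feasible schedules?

4

Early-start (PKG1@1, PKG2@1, PKG3@1, PKG4@1) gives peak 8: h1:8  h2:5  h3:1  h4:0  h5:0.
Shift PKG2→3, PKG3→3, PKG4→3.
Schedule PKG1@1, PKG2@3, PKG3@3, PKG4@3: h1:4  h2:4  h3:4  h4:1  h5:1 — peak 4.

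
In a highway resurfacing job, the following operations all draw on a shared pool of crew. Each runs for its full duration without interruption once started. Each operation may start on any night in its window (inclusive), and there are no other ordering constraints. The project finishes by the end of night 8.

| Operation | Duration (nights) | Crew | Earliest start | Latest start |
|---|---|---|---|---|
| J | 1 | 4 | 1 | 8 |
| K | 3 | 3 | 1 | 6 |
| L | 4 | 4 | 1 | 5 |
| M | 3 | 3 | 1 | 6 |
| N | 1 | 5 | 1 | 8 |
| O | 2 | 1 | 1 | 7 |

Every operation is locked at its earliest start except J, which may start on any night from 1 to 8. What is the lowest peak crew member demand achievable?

J@1: n1:20  n2:11  n3:10  n4:4  n5:0  n6:0  n7:0  n8:0 → peak 20
J@2: n1:16  n2:15  n3:10  n4:4  n5:0  n6:0  n7:0  n8:0 → peak 16
J@3: n1:16  n2:11  n3:14  n4:4  n5:0  n6:0  n7:0  n8:0 → peak 16
J@4: n1:16  n2:11  n3:10  n4:8  n5:0  n6:0  n7:0  n8:0 → peak 16
J@5: n1:16  n2:11  n3:10  n4:4  n5:4  n6:0  n7:0  n8:0 → peak 16
J@6: n1:16  n2:11  n3:10  n4:4  n5:0  n6:4  n7:0  n8:0 → peak 16
J@7: n1:16  n2:11  n3:10  n4:4  n5:0  n6:0  n7:4  n8:0 → peak 16
J@8: n1:16  n2:11  n3:10  n4:4  n5:0  n6:0  n7:0  n8:4 → peak 16
Best is J@2, peak 16.

16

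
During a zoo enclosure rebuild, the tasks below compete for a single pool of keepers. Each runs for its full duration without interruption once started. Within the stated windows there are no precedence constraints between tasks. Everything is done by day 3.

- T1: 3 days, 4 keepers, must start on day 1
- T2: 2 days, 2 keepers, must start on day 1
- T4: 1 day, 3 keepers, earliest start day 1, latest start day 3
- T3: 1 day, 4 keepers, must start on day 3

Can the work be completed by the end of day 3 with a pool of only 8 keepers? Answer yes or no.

no

The minimum achievable peak is 9; 8 < 9, so no feasible schedule stays within the cap.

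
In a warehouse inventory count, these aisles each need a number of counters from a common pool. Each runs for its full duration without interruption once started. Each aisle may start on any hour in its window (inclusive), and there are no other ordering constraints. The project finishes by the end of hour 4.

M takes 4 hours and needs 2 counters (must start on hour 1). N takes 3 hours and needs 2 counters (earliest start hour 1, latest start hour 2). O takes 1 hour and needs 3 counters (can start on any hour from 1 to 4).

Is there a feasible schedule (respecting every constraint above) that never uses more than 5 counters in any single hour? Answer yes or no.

Schedule M@1, N@1, O@4: h1:4  h2:4  h3:4  h4:5 — peak 5 ≤ 5.

yes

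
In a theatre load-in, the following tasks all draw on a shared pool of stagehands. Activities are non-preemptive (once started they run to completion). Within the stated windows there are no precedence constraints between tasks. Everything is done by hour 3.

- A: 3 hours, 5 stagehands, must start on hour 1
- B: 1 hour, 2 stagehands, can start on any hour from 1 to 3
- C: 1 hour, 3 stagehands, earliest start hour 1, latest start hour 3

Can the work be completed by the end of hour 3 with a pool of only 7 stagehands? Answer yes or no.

no

The minimum achievable peak is 8; 7 < 8, so no feasible schedule stays within the cap.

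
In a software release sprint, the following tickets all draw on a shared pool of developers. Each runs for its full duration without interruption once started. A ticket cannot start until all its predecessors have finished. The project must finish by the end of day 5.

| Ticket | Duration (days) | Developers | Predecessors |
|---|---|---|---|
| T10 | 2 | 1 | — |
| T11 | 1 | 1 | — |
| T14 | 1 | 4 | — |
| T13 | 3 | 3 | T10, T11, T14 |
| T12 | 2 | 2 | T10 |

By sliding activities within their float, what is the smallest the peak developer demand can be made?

Early-start (T10@1, T11@1, T14@1, T13@3, T12@3) gives peak 6: d1:6  d2:1  d3:5  d4:5  d5:3.
Shift T14→2.
Schedule T10@1, T11@1, T14@2, T13@3, T12@3: d1:2  d2:5  d3:5  d4:5  d5:3 — peak 5.
No arrangement of the 8 feasible schedules does better.

5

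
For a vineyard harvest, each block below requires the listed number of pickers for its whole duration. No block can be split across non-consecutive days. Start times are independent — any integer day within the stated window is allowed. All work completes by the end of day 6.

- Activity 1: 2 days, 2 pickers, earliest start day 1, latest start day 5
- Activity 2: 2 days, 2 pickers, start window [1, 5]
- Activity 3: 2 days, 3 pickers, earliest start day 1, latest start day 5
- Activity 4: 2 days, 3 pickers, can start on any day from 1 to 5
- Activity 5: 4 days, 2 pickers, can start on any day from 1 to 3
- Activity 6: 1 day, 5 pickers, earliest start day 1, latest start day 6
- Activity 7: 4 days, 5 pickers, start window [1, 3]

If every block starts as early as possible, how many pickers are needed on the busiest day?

Early-start schedule: Activity 1@1, Activity 2@1, Activity 3@1, Activity 4@1, Activity 5@1, Activity 6@1, Activity 7@1.
Load per day: day 1: 22, day 2: 17, day 3: 7, day 4: 7, day 5: 0, day 6: 0.
Peak is 22.

22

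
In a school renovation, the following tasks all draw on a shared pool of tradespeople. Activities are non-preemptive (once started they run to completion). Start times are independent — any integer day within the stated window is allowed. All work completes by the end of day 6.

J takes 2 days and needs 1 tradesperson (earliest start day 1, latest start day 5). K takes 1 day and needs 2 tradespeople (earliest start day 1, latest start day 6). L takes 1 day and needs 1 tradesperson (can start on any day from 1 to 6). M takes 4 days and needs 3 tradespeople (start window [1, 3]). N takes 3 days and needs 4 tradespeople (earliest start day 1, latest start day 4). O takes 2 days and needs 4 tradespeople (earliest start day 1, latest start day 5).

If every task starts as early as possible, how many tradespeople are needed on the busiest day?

15

Early-start schedule: J@1, K@1, L@1, M@1, N@1, O@1.
Load per day: day 1: 15, day 2: 12, day 3: 7, day 4: 3, day 5: 0, day 6: 0.
Peak is 15.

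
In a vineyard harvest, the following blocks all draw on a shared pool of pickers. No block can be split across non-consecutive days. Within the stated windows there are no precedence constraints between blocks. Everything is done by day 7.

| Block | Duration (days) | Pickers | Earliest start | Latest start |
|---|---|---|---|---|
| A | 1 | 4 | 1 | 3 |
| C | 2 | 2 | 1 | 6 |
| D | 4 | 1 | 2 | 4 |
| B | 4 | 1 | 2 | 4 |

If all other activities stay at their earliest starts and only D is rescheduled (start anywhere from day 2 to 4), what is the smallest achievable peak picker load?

6

D@2: d1:6  d2:4  d3:2  d4:2  d5:2  d6:0  d7:0 → peak 6
D@3: d1:6  d2:3  d3:2  d4:2  d5:2  d6:1  d7:0 → peak 6
D@4: d1:6  d2:3  d3:1  d4:2  d5:2  d6:1  d7:1 → peak 6
Best is D@2, peak 6.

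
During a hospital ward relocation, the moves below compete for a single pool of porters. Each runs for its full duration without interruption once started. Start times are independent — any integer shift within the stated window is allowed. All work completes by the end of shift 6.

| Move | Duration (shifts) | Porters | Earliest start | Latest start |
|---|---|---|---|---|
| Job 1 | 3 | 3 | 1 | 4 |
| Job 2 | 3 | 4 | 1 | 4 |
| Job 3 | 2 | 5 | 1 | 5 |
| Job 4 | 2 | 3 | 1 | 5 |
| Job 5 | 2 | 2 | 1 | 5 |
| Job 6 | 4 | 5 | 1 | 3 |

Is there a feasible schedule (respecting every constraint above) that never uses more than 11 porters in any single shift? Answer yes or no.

yes

Schedule Job 1@1, Job 2@4, Job 3@1, Job 4@1, Job 5@3, Job 6@3: s1:11  s2:11  s3:10  s4:11  s5:9  s6:9 — peak 11 ≤ 11.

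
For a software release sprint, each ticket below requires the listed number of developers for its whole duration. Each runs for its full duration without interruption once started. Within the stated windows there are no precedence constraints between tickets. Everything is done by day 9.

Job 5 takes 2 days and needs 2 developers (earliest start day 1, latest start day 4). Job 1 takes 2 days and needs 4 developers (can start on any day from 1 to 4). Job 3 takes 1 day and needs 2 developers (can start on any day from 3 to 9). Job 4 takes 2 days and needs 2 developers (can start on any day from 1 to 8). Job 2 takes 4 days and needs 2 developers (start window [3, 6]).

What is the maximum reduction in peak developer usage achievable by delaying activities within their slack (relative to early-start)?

Early-start peak: d1:8  d2:8  d3:4  d4:2  d5:2  d6:2  d7:0  d8:0  d9:0 ⇒ 8.
Leveled (Job 5@1, Job 1@3, Job 3@5, Job 4@1, Job 2@5): d1:4  d2:4  d3:4  d4:4  d5:4  d6:2  d7:2  d8:2  d9:0 ⇒ 4.
Reduction 8 − 4 = 4.

4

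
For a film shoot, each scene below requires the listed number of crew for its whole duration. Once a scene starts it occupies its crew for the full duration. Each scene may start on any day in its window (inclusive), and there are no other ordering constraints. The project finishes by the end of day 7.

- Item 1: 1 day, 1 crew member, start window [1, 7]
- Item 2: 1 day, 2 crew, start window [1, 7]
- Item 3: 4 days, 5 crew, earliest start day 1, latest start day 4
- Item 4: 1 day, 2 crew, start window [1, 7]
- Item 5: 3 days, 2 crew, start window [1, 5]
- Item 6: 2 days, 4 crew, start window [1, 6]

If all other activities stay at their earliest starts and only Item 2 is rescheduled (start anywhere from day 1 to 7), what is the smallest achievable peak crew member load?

14

Item 2@1: d1:16  d2:11  d3:7  d4:5  d5:0  d6:0  d7:0 → peak 16
Item 2@2: d1:14  d2:13  d3:7  d4:5  d5:0  d6:0  d7:0 → peak 14
Item 2@3: d1:14  d2:11  d3:9  d4:5  d5:0  d6:0  d7:0 → peak 14
Item 2@4: d1:14  d2:11  d3:7  d4:7  d5:0  d6:0  d7:0 → peak 14
Item 2@5: d1:14  d2:11  d3:7  d4:5  d5:2  d6:0  d7:0 → peak 14
Item 2@6: d1:14  d2:11  d3:7  d4:5  d5:0  d6:2  d7:0 → peak 14
Item 2@7: d1:14  d2:11  d3:7  d4:5  d5:0  d6:0  d7:2 → peak 14
Best is Item 2@2, peak 14.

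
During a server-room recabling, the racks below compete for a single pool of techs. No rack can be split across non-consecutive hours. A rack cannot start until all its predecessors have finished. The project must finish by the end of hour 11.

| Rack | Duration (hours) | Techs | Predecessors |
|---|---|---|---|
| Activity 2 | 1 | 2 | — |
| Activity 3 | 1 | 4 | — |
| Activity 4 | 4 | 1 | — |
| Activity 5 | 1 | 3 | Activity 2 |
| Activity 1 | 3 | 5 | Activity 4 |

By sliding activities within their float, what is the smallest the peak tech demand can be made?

5

Early-start (Activity 2@1, Activity 3@1, Activity 4@1, Activity 5@2, Activity 1@5) gives peak 7: h1:7  h2:4  h3:1  h4:1  h5:5  h6:5  h7:5  h8:0  h9:0  h10:0  h11:0.
Shift Activity 3→2, Activity 5→3.
Schedule Activity 2@1, Activity 3@2, Activity 4@1, Activity 5@3, Activity 1@5: h1:3  h2:5  h3:4  h4:1  h5:5  h6:5  h7:5  h8:0  h9:0  h10:0  h11:0 — peak 5.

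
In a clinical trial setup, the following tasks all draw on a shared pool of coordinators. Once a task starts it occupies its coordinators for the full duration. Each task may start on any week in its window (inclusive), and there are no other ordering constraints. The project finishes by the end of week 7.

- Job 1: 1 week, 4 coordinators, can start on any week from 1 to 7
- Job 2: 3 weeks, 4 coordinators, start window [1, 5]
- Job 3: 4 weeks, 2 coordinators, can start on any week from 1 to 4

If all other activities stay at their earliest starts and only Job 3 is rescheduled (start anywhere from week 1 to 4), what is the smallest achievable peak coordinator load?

8

Job 3@1: w1:10  w2:6  w3:6  w4:2  w5:0  w6:0  w7:0 → peak 10
Job 3@2: w1:8  w2:6  w3:6  w4:2  w5:2  w6:0  w7:0 → peak 8
Job 3@3: w1:8  w2:4  w3:6  w4:2  w5:2  w6:2  w7:0 → peak 8
Job 3@4: w1:8  w2:4  w3:4  w4:2  w5:2  w6:2  w7:2 → peak 8
Best is Job 3@2, peak 8.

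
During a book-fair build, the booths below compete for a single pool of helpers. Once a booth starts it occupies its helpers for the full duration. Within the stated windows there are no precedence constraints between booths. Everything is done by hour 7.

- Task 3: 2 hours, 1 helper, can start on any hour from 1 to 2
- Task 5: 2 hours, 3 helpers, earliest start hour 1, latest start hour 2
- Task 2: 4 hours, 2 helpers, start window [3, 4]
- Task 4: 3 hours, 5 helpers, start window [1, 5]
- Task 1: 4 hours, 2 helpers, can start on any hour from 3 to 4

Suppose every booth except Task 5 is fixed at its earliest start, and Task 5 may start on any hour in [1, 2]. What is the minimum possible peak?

9

Task 5@1: h1:9  h2:9  h3:9  h4:4  h5:4  h6:4  h7:0 → peak 9
Task 5@2: h1:6  h2:9  h3:12  h4:4  h5:4  h6:4  h7:0 → peak 12
Best is Task 5@1, peak 9.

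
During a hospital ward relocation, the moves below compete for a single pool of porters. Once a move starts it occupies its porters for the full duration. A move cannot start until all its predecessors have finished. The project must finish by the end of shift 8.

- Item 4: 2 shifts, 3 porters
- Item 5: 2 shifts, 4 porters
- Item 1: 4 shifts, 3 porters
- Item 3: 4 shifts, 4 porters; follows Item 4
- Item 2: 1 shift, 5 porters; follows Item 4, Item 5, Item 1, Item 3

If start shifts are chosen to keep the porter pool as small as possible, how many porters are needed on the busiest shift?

Early-start (Item 4@1, Item 5@1, Item 1@1, Item 3@3, Item 2@7) gives peak 10: s1:10  s2:10  s3:7  s4:7  s5:4  s6:4  s7:5  s8:0.
Shift Item 1→3.
Schedule Item 4@1, Item 5@1, Item 1@3, Item 3@3, Item 2@7: s1:7  s2:7  s3:7  s4:7  s5:7  s6:7  s7:5  s8:0 — peak 7.

7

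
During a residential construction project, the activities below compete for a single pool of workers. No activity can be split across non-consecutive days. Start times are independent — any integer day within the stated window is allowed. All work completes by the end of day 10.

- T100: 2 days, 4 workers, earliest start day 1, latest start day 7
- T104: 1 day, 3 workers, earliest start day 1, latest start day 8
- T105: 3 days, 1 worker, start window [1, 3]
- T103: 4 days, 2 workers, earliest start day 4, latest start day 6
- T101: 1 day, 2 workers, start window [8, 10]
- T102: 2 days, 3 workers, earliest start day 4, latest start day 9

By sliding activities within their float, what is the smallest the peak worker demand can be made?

Early-start (T100@1, T104@1, T105@1, T103@4, T101@8, T102@4) gives peak 8: d1:8  d2:5  d3:1  d4:5  d5:5  d6:2  d7:2  d8:2  d9:0  d10:0.
Shift T104→3, T105→3, T102→9.
Schedule T100@1, T104@3, T105@3, T103@4, T101@8, T102@9: d1:4  d2:4  d3:4  d4:3  d5:3  d6:2  d7:2  d8:2  d9:3  d10:3 — peak 4.

4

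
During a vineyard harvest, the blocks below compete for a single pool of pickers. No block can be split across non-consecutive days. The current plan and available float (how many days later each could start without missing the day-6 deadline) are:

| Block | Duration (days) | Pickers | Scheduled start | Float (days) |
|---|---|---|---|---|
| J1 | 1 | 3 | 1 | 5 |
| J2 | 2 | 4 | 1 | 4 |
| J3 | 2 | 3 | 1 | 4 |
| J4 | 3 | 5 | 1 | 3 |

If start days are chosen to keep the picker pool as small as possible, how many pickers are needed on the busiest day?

7

Early-start (J1@1, J2@1, J3@1, J4@1) gives peak 15: d1:15  d2:12  d3:5  d4:0  d5:0  d6:0.
Shift J3→2, J4→4.
Schedule J1@1, J2@1, J3@2, J4@4: d1:7  d2:7  d3:3  d4:5  d5:5  d6:5 — peak 7.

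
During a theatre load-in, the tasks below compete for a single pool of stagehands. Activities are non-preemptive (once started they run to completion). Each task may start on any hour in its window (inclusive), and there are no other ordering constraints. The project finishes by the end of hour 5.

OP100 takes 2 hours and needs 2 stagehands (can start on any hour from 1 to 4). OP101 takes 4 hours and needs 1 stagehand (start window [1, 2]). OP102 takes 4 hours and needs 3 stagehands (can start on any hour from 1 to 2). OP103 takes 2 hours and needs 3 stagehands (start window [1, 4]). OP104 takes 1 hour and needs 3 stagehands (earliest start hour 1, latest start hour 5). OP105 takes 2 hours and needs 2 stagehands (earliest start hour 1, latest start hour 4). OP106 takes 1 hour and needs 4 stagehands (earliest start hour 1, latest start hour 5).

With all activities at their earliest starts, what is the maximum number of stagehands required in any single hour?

18

Early-start schedule: OP100@1, OP101@1, OP102@1, OP103@1, OP104@1, OP105@1, OP106@1.
Load per hour: hour 1: 18, hour 2: 11, hour 3: 4, hour 4: 4, hour 5: 0.
Peak is 18.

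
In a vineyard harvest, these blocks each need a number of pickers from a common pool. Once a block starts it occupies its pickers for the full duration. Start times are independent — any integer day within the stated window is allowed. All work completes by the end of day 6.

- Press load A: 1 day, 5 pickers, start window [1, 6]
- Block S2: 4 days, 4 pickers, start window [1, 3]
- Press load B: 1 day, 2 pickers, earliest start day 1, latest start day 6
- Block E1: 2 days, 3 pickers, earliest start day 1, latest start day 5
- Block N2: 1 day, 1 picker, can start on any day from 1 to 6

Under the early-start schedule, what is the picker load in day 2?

7

At early start, day 2 has: Block S2, Block E1.
Demand: 4 + 3 = 7.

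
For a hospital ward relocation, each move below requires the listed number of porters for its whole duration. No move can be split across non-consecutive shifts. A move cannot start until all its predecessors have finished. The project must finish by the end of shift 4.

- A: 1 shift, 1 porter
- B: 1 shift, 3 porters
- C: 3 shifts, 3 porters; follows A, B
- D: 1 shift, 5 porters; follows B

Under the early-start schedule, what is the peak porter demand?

8

Early-start schedule: A@1, B@1, C@2, D@2.
Load per shift: shift 1: 4, shift 2: 8, shift 3: 3, shift 4: 3.
Peak is 8.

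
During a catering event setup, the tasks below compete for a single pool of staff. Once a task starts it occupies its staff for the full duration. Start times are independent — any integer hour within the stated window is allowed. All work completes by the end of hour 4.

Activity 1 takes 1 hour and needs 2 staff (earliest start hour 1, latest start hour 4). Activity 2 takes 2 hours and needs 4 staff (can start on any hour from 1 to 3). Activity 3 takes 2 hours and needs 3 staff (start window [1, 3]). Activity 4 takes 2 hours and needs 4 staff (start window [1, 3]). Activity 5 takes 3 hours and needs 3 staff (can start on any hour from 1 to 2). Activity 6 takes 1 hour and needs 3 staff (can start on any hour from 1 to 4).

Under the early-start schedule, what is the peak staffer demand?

19

Early-start schedule: Activity 1@1, Activity 2@1, Activity 3@1, Activity 4@1, Activity 5@1, Activity 6@1.
Load per hour: hour 1: 19, hour 2: 14, hour 3: 3, hour 4: 0.
Peak is 19.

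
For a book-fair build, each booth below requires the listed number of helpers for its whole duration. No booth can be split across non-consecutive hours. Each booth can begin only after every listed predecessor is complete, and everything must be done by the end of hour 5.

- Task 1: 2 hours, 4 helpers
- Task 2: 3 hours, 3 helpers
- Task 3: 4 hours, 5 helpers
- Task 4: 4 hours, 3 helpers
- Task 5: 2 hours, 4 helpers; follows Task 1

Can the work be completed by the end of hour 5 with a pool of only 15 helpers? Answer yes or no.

Schedule Task 1@1, Task 2@1, Task 3@1, Task 4@1, Task 5@3: h1:15  h2:15  h3:15  h4:12  h5:0 — peak 15 ≤ 15.

yes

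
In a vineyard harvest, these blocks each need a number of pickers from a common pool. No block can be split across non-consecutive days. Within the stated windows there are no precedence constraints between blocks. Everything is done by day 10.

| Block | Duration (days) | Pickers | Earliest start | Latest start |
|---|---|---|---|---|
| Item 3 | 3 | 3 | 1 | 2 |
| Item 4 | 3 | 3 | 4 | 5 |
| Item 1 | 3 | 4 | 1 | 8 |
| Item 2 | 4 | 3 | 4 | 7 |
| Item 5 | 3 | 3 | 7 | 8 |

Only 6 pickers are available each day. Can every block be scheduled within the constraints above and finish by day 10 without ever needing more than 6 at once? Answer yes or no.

no

The minimum achievable peak is 7; 6 < 7, so no feasible schedule stays within the cap.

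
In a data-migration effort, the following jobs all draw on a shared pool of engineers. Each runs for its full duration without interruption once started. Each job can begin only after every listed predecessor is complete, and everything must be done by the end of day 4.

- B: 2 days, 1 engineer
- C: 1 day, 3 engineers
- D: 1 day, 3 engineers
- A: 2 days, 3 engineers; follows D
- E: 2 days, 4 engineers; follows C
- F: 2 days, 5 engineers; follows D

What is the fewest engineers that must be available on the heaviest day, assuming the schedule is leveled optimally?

Early-start (B@1, C@1, D@1, A@2, E@2, F@2) gives peak 13: d1:7  d2:13  d3:12  d4:0.
Shift F→3.
Schedule B@1, C@1, D@1, A@2, E@2, F@3: d1:7  d2:8  d3:12  d4:5 — peak 12.

12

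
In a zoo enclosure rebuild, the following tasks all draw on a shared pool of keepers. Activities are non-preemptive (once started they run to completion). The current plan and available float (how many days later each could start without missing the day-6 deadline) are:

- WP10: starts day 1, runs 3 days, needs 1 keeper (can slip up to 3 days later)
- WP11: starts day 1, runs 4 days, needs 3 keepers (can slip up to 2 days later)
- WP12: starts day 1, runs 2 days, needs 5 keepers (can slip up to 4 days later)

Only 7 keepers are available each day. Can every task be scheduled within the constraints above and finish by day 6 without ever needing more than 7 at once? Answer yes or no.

Schedule WP10@1, WP11@1, WP12@5: d1:4  d2:4  d3:4  d4:3  d5:5  d6:5 — peak 5 ≤ 7.

yes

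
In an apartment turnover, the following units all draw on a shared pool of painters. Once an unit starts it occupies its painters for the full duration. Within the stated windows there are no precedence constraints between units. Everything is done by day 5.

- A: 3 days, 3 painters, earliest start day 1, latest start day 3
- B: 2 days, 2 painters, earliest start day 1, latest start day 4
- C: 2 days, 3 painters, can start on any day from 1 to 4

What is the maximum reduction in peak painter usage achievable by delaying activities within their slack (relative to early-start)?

3

Early-start peak: d1:8  d2:8  d3:3  d4:0  d5:0 ⇒ 8.
Leveled (A@1, B@1, C@4): d1:5  d2:5  d3:3  d4:3  d5:3 ⇒ 5.
Reduction 8 − 5 = 3.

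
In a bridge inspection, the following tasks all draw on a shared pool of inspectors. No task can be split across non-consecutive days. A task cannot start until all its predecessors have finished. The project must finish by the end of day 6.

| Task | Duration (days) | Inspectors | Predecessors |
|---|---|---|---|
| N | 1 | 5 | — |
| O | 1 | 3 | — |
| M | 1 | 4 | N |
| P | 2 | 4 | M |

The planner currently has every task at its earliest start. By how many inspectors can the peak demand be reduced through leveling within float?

3

Early-start peak: d1:8  d2:4  d3:4  d4:4  d5:0  d6:0 ⇒ 8.
Leveled (N@1, O@2, M@3, P@4): d1:5  d2:3  d3:4  d4:4  d5:4  d6:0 ⇒ 5.
Reduction 8 − 5 = 3.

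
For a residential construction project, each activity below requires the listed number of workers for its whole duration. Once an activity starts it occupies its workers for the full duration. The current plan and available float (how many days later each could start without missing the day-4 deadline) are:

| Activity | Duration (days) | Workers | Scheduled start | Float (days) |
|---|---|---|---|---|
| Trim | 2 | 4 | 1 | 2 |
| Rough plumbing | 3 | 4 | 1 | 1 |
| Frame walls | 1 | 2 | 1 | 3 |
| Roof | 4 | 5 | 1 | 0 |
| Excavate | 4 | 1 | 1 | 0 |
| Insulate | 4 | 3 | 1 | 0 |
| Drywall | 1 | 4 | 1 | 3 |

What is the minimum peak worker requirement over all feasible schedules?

Early-start (Trim@1, Rough plumbing@1, Frame walls@1, Roof@1, Excavate@1, Insulate@1, Drywall@1) gives peak 23: d1:23  d2:17  d3:13  d4:9.
Shift Frame walls→3, Drywall→4.
Schedule Trim@1, Rough plumbing@1, Frame walls@3, Roof@1, Excavate@1, Insulate@1, Drywall@4: d1:17  d2:17  d3:15  d4:13 — peak 17.

17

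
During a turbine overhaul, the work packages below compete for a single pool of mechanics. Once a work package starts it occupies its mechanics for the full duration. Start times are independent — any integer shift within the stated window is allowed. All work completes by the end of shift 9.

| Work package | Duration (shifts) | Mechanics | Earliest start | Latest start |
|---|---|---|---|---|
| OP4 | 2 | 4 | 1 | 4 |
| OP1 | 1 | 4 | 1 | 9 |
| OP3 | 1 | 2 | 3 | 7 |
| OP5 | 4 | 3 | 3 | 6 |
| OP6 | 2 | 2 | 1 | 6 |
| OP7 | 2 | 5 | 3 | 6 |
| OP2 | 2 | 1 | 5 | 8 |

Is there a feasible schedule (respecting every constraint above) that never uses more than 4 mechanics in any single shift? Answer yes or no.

Total mechanic-shifts = 42; over 9 shifts the average is 42/9 > 4, so some shift must exceed 4.

no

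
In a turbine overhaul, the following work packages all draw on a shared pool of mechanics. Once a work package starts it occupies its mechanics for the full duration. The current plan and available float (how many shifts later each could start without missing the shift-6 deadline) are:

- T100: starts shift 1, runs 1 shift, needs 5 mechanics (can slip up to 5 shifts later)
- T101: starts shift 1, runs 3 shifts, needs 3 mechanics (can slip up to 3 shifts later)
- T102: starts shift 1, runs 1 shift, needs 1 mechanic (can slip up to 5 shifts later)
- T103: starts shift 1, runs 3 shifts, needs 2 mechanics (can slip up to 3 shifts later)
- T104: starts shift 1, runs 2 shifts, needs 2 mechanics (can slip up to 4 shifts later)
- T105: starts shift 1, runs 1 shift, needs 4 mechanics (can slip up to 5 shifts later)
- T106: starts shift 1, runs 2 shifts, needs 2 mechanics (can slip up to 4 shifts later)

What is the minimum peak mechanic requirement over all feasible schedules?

Early-start (T100@1, T101@1, T102@1, T103@1, T104@1, T105@1, T106@1) gives peak 19: s1:19  s2:9  s3:5  s4:0  s5:0  s6:0.
Shift T101→2, T103→2, T104→2, T105→5, T106→4.
Schedule T100@1, T101@2, T102@1, T103@2, T104@2, T105@5, T106@4: s1:6  s2:7  s3:7  s4:7  s5:6  s6:0 — peak 7.

7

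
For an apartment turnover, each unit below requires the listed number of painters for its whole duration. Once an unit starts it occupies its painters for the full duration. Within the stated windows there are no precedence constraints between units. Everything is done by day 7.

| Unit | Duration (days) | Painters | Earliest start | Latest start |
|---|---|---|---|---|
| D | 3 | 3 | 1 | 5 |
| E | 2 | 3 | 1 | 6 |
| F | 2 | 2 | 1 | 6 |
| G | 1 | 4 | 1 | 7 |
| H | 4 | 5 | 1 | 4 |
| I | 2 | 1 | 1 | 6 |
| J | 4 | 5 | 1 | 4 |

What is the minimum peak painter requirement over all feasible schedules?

10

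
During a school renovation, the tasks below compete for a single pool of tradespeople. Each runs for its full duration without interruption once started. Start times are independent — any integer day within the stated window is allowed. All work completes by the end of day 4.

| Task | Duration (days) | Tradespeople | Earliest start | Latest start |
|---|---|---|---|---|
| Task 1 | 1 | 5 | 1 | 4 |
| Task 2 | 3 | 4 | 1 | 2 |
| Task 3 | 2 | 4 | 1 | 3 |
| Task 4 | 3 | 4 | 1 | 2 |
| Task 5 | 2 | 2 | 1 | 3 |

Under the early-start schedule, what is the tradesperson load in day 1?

At early start, day 1 has: Task 1, Task 2, Task 3, Task 4, Task 5.
Demand: 5 + 4 + 4 + 4 + 2 = 19.

19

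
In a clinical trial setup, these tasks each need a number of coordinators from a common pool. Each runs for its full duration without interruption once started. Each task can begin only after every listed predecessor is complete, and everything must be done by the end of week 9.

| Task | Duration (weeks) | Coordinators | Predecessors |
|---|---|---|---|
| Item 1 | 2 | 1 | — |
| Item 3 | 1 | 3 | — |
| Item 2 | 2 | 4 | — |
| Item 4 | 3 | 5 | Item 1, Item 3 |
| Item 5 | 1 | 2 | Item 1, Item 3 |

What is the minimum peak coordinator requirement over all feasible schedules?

Early-start (Item 1@1, Item 3@1, Item 2@1, Item 4@3, Item 5@3) gives peak 8: w1:8  w2:5  w3:7  w4:5  w5:5  w6:0  w7:0  w8:0  w9:0.
Shift Item 2→2, Item 4→4, Item 5→7.
Schedule Item 1@1, Item 3@1, Item 2@2, Item 4@4, Item 5@7: w1:4  w2:5  w3:4  w4:5  w5:5  w6:5  w7:2  w8:0  w9:0 — peak 5.

5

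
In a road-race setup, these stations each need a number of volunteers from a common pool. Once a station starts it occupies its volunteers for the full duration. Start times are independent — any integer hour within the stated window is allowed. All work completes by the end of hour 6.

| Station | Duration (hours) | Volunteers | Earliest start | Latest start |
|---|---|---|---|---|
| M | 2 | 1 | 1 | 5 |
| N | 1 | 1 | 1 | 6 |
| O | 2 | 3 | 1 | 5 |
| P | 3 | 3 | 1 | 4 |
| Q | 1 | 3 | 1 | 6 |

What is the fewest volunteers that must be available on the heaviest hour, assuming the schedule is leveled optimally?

4

Early-start (M@1, N@1, O@1, P@1, Q@1) gives peak 11: h1:11  h2:7  h3:3  h4:0  h5:0  h6:0.
Shift N→3, P→3, Q→6.
Schedule M@1, N@3, O@1, P@3, Q@6: h1:4  h2:4  h3:4  h4:3  h5:3  h6:3 — peak 4.
Total volunteer-hours = 21 over 6 hours ⇒ peak ≥ ⌈21/6⌉ = 4, so 4 is optimal.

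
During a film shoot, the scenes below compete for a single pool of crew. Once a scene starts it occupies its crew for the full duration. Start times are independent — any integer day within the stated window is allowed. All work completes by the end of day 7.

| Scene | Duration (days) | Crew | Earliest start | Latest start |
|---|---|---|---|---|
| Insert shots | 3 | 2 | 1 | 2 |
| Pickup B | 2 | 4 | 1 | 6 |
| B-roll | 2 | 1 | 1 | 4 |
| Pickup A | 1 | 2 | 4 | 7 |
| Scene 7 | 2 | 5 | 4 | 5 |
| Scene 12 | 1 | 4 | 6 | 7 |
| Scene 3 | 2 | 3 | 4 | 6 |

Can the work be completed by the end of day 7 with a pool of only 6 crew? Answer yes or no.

The minimum achievable peak is 7; 6 < 7, so no feasible schedule stays within the cap.

no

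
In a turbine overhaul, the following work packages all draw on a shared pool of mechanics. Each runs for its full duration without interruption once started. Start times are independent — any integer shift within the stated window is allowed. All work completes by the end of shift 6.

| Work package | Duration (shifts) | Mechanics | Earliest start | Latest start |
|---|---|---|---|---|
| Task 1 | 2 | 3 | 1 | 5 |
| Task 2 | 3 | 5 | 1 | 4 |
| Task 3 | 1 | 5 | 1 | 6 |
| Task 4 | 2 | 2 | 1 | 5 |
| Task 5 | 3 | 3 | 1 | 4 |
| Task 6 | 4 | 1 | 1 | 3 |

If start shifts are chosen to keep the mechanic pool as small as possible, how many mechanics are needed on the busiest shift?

Early-start (Task 1@1, Task 2@1, Task 3@1, Task 4@1, Task 5@1, Task 6@1) gives peak 19: s1:19  s2:14  s3:9  s4:1  s5:0  s6:0.
Shift Task 1→2, Task 2→4, Task 4→4, Task 6→2.
Schedule Task 1@2, Task 2@4, Task 3@1, Task 4@4, Task 5@1, Task 6@2: s1:8  s2:7  s3:7  s4:8  s5:8  s6:5 — peak 8.
Total mechanic-shifts = 43 over 6 shifts ⇒ peak ≥ ⌈43/6⌉ = 8, so 8 is optimal.

8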